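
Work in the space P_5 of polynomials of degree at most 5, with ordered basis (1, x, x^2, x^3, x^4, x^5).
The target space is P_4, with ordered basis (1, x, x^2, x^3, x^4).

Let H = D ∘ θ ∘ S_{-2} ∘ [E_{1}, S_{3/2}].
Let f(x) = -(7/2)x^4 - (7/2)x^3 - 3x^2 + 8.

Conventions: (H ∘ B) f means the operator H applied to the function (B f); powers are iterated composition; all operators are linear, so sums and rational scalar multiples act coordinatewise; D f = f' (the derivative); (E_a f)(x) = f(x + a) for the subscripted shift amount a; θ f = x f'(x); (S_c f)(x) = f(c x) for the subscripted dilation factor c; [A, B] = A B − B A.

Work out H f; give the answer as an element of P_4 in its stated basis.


the image equals g(x) = 1701x^2 - 1134x + 1185/8

S_{3/2} f = -(567/32)x^4 - (189/16)x^3 - (27/4)x^2 + 8
E_{1} S_{3/2} f = -(567/32)x^4 - (1323/16)x^3 - (297/2)x^2 - (1917/16)x - 905/32
E_{1} f = -(7/2)x^4 - (35/2)x^3 - (69/2)x^2 - (61/2)x - 2
S_{3/2} E_{1} f = -(567/32)x^4 - (945/16)x^3 - (621/8)x^2 - (183/4)x - 2
[E_{1}, S_{3/2}] f = -(189/8)x^3 - (567/8)x^2 - (1185/16)x - 841/32
S_{-2} [E_{1}, S_{3/2}] f = 189x^3 - (567/2)x^2 + (1185/8)x - 841/32
θ S_{-2} [E_{1}, S_{3/2}] f = 567x^3 - 567x^2 + (1185/8)x
D (θ ∘ S_{-2}) [E_{1}, S_{3/2}] f = 1701x^2 - 1134x + 1185/8


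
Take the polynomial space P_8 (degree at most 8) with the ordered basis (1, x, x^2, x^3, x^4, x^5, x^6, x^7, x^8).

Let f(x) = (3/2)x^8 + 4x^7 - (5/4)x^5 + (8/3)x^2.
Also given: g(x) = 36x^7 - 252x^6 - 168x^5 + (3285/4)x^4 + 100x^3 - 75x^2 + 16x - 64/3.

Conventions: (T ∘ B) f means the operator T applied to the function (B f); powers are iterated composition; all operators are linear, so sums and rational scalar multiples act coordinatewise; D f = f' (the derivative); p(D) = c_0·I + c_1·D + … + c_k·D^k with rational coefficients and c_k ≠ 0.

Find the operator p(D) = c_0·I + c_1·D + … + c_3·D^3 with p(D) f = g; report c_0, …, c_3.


p(D) = 3·D − 4·D^2 + D^3, i.e. c_0 = 0, c_1 = 3, c_2 = -4, c_3 = 1

D^0 f = (3/2)x^8 + 4x^7 - (5/4)x^5 + (8/3)x^2
D^1 f = 12x^7 + 28x^6 - (25/4)x^4 + (16/3)x
D^2 f = 84x^6 + 168x^5 - 25x^3 + 16/3
D^3 f = 504x^5 + 840x^4 - 75x^2
matching coefficients of g against c_0 f + c_1 Df + … from the top degree down determines the c_i
solution: c_0 = 0, c_1 = 3, c_2 = -4, c_3 = 1


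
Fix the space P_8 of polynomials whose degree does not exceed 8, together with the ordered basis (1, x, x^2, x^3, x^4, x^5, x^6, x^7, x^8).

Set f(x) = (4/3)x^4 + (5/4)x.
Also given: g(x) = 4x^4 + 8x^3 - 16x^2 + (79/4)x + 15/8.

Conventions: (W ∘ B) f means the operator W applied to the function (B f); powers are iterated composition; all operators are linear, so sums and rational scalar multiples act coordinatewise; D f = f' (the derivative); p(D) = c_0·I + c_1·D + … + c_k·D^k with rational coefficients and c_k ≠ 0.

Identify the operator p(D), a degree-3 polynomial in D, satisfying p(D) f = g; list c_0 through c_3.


c_0 = 3, c_1 = 3/2, c_2 = -1, c_3 = 1/2

D^0 f = (4/3)x^4 + (5/4)x
D^1 f = (16/3)x^3 + 5/4
D^2 f = 16x^2
D^3 f = 32x
matching coefficients of g against c_0 f + c_1 Df + … from the top degree down determines the c_i
solution: c_0 = 3, c_1 = 3/2, c_2 = -1, c_3 = 1/2


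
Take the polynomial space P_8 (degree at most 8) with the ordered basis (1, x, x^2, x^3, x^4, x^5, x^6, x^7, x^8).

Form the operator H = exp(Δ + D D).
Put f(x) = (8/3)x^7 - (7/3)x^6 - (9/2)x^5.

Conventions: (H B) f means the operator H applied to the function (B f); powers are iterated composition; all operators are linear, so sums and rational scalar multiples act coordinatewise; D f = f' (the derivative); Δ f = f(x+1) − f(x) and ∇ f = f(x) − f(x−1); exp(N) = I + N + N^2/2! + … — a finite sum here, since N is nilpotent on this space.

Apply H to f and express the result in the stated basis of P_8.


order-1 term: (56/3)x^6 + 154x^5 - (205/6)x^4 - (265/3)x^3 - 24x^2 - (107/6)x - 25/6
order-2 term: 56x^5 + 805x^4 + (7285/3)x^3 + 470x^2 - (293/6)x - 119/6
order-3 term: (280/3)x^4 + (4900/3)x^3 + 7445x^2 + 8765x + 9301/6
order-4 term: (280/3)x^3 + 1645x^2 + (44945/6)x + 24620/3
order-5 term: 56x^2 + 826x + 15023/6
order-6 term: (56/3)x + 497/3
order-7 term: 8/3
the series for exp(Δ + D D) f terminates at order 7
exp(Δ + D D) f = (8/3)x^7 + (49/3)x^6 + (411/2)x^5 + (5185/6)x^4 + (12200/3)x^3 + 9592x^2 + (102203/6)x + 12405

g(x) = (8/3)x^7 + (49/3)x^6 + (411/2)x^5 + (5185/6)x^4 + (12200/3)x^3 + 9592x^2 + (102203/6)x + 12405


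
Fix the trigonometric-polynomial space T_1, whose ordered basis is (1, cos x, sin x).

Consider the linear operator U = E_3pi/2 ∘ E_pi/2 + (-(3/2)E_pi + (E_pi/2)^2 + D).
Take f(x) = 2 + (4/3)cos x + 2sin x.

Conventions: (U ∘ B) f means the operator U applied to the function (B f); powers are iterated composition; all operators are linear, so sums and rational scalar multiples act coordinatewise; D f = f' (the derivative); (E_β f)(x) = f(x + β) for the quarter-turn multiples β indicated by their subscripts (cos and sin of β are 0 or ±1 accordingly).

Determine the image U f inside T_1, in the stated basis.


E_pi/2 f = 2 + 2cos x - (4/3)sin x
E_3pi/2 E_pi/2 f = 2 + (4/3)cos x + 2sin x
E_pi f = 2 - (4/3)cos x - 2sin x
(-(3/2)E_pi) f = -3 + 2cos x + 3sin x
E_pi/2 f = 2 + 2cos x - (4/3)sin x
E_pi/2 E_pi/2 f = 2 - (4/3)cos x - 2sin x
D f = 2cos x - (4/3)sin x
(-(3/2)E_pi + (E_pi/2)^2 + D) f = -1 + (8/3)cos x - (1/3)sin x
(E_3pi/2 ∘ E_pi/2 + (-(3/2)E_pi + (E_pi/2)^2 + D)) f = 1 + 4cos x + (5/3)sin x

the image equals g(x) = 1 + 4cos x + (5/3)sin x


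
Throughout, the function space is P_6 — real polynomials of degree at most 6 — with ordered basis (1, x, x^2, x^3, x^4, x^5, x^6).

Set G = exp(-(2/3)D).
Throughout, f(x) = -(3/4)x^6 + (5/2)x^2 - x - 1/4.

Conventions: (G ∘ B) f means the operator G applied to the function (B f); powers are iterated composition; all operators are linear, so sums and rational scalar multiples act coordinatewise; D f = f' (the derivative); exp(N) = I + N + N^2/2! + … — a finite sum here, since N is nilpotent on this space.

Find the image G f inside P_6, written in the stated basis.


order-1 term: 3x^5 - (10/3)x + 2/3
order-2 term: -5x^4 + 10/9
order-3 term: (40/9)x^3
order-4 term: -(20/9)x^2
order-5 term: (16/27)x
order-6 term: -16/243
the series for exp(-(2/3)D) f terminates at order 6
exp(-(2/3)D) f = -(3/4)x^6 + 3x^5 - 5x^4 + (40/9)x^3 + (5/18)x^2 - (101/27)x + 1421/972

the result is g(x) = -(3/4)x^6 + 3x^5 - 5x^4 + (40/9)x^3 + (5/18)x^2 - (101/27)x + 1421/972


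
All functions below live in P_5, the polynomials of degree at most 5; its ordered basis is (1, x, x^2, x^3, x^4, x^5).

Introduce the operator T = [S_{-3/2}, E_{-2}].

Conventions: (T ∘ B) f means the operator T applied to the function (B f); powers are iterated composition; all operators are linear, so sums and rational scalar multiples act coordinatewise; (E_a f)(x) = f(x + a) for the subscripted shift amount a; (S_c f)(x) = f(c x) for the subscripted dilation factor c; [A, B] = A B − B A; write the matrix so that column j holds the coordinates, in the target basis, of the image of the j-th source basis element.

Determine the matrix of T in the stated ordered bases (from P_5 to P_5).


the matrix is [[0, -5, -5, -35, -65, -275]; [0, 0, 15, 45/2, 210, 975/2]; [0, 0, 0, -135/4, -135/2, -1575/2]; [0, 0, 0, 0, 135/2, 675/4]; [0, 0, 0, 0, 0, -2025/16]; [0, 0, 0, 0, 0, 0]] (rows listed top to bottom)

image of 1: 0
image of x: -5
image of x^2: 15x - 5
image of x^3: -(135/4)x^2 + (45/2)x - 35
image of x^4: (135/2)x^3 - (135/2)x^2 + 210x - 65
image of x^5: -(2025/16)x^4 + (675/4)x^3 - (1575/2)x^2 + (975/2)x - 275
each image's coordinates form column j of the matrix


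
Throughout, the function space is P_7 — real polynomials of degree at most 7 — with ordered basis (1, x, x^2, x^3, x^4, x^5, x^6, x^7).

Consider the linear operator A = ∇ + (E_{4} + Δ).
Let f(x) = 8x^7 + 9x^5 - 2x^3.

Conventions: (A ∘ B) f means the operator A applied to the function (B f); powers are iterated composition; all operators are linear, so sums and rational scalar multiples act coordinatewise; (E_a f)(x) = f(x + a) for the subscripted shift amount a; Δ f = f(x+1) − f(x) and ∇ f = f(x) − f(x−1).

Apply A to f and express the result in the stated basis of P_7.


the result is g(x) = 8x^7 + 336x^6 + 2697x^5 + 18750x^4 + 73118x^3 + 178272x^2 + 240800x + 140190

∇ f = 56x^6 - 168x^5 + 325x^4 - 370x^3 + 252x^2 - 95x + 15
E_{4} f = 8x^7 + 224x^6 + 2697x^5 + 18100x^4 + 73118x^3 + 177768x^2 + 240800x + 140160
Δ f = 56x^6 + 168x^5 + 325x^4 + 370x^3 + 252x^2 + 95x + 15
(E_{4} + Δ) f = 8x^7 + 280x^6 + 2865x^5 + 18425x^4 + 73488x^3 + 178020x^2 + 240895x + 140175
(∇ + (E_{4} + Δ)) f = 8x^7 + 336x^6 + 2697x^5 + 18750x^4 + 73118x^3 + 178272x^2 + 240800x + 140190


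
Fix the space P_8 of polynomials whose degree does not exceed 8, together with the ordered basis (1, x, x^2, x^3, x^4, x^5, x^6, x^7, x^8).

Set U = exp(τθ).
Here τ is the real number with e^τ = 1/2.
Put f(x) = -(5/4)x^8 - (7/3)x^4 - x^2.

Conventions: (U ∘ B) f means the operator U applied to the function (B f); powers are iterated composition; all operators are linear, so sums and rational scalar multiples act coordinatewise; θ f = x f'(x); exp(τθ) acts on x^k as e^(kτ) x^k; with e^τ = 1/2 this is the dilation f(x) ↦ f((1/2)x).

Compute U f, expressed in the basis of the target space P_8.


exp(τθ) x^k = e^(kτ) x^k; with e^τ = 1/2 this sends x^k to (1/2)^k x^k
x^2 ↦ 1/4 x^2
x^4 ↦ 1/16 x^4
x^8 ↦ 1/256 x^8
applying this coordinatewise to f: exp(τθ) f = -(5/1024)x^8 - (7/48)x^4 - (1/4)x^2

the image equals g(x) = -(5/1024)x^8 - (7/48)x^4 - (1/4)x^2


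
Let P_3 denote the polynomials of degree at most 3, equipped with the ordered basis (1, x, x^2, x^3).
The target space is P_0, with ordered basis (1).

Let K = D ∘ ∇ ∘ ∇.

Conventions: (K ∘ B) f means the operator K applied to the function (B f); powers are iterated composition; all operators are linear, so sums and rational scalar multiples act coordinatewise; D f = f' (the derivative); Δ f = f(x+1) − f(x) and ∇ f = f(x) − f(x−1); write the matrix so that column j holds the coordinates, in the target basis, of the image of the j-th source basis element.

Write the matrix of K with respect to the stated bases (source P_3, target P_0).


the matrix is [[0, 0, 0, 6]] (rows listed top to bottom)

image of 1: 0
image of x: 0
image of x^2: 0
image of x^3: 6
each image's coordinates form column j of the matrix


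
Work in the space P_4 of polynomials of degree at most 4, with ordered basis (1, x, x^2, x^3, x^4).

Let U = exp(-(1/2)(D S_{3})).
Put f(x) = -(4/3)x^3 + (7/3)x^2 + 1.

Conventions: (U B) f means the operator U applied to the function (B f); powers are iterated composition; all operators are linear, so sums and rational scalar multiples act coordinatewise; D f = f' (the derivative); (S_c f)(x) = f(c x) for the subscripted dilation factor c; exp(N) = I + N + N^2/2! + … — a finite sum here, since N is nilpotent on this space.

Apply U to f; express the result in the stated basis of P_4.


g(x) = -(4/3)x^3 + (169/3)x^2 - 264x + 553/4

order-1 term: 54x^2 - 21x
order-2 term: -243x + 63/4
order-3 term: 243/2
the series for exp(-(1/2)(D S_{3})) f terminates at order 3
exp(-(1/2)(D S_{3})) f = -(4/3)x^3 + (169/3)x^2 - 264x + 553/4


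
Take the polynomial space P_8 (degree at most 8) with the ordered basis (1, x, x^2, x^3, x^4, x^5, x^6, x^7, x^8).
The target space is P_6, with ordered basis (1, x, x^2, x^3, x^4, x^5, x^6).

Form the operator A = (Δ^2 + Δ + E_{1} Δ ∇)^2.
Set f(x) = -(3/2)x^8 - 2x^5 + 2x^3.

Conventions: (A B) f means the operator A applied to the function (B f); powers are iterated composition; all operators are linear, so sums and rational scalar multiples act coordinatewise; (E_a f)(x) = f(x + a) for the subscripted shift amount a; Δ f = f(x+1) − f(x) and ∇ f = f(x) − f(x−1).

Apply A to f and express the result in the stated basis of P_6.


g(x) = -84x^6 - 2520x^5 - 26670x^4 - 133600x^3 - 356004x^2 - 493928x - 283221

Δ f = -12x^7 - 42x^6 - 84x^5 - 115x^4 - 104x^3 - 56x^2 - 16x - 3/2
Δ Δ f = -84x^6 - 504x^5 - 1470x^4 - 2560x^3 - 2724x^2 - 1640x - 429
Δ f = -12x^7 - 42x^6 - 84x^5 - 115x^4 - 104x^3 - 56x^2 - 16x - 3/2
∇ f = -12x^7 + 42x^6 - 84x^5 + 95x^4 - 64x^3 + 28x^2 - 8x + 3/2
Δ ∇ f = -84x^6 - 210x^4 - 40x^3 - 84x^2 - 8x - 3
E_{1} Δ ∇ f = -84x^6 - 504x^5 - 1470x^4 - 2560x^3 - 2724x^2 - 1640x - 429
(Δ^2 + Δ + E_{1} Δ ∇) f = -12x^7 - 210x^6 - 1092x^5 - 3055x^4 - 5224x^3 - 5504x^2 - 3296x - 1719/2
Δ (Δ^2 + Δ + E_{1} Δ ∇) f = -84x^6 - 1512x^5 - 9030x^4 - 27760x^3 - 48324x^2 - 45704x - 18393
Δ Δ (Δ^2 + Δ + E_{1} Δ ∇) f = -504x^5 - 8820x^4 - 52920x^3 - 153840x^2 - 224112x - 132414
Δ (Δ^2 + Δ + E_{1} Δ ∇) f = -84x^6 - 1512x^5 - 9030x^4 - 27760x^3 - 48324x^2 - 45704x - 18393
∇ (Δ^2 + Δ + E_{1} Δ ∇) f = -84x^6 - 1008x^5 - 2730x^4 - 5080x^3 - 5364x^2 - 3272x - 855
Δ ∇ (Δ^2 + Δ + E_{1} Δ ∇) f = -504x^5 - 6300x^4 - 22680x^3 - 42960x^2 - 42432x - 17538
E_{1} Δ ∇ (Δ^2 + Δ + E_{1} Δ ∇) f = -504x^5 - 8820x^4 - 52920x^3 - 153840x^2 - 224112x - 132414
(Δ^2 + Δ + E_{1} Δ ∇) (Δ^2 + Δ + E_{1} Δ ∇) f = -84x^6 - 2520x^5 - 26670x^4 - 133600x^3 - 356004x^2 - 493928x - 283221


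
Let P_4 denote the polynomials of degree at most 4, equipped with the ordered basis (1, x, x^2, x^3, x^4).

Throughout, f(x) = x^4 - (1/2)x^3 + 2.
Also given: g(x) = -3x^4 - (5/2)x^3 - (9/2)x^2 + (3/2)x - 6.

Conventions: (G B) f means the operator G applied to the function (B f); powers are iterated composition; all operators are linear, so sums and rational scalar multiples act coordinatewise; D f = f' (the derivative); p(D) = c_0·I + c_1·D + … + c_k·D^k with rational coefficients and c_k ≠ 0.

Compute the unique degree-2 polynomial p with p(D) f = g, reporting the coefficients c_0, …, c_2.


c_0 = -3, c_1 = -1, c_2 = -1/2

D^0 f = x^4 - (1/2)x^3 + 2
D^1 f = 4x^3 - (3/2)x^2
D^2 f = 12x^2 - 3x
matching coefficients of g against c_0 f + c_1 Df + … from the top degree down determines the c_i
solution: c_0 = -3, c_1 = -1, c_2 = -1/2


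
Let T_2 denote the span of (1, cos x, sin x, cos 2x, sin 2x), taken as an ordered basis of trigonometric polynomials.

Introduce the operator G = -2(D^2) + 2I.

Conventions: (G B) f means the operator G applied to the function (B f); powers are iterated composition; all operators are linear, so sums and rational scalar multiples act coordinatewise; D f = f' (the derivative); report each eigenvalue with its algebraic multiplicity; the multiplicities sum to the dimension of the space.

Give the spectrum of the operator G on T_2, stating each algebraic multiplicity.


image of 1: 2
image of cos x: 4cos x
image of sin x: 4sin x
image of cos 2x: 10cos 2x
image of sin 2x: 10sin 2x
the matrix is diagonal; its diagonal is (2, 4, 4, 10, 10)
for a triangular matrix the eigenvalues are the diagonal entries, with algebraic multiplicity their repetition count

λ = 2 (multiplicity 1), λ = 4 (multiplicity 2), λ = 10 (multiplicity 2)


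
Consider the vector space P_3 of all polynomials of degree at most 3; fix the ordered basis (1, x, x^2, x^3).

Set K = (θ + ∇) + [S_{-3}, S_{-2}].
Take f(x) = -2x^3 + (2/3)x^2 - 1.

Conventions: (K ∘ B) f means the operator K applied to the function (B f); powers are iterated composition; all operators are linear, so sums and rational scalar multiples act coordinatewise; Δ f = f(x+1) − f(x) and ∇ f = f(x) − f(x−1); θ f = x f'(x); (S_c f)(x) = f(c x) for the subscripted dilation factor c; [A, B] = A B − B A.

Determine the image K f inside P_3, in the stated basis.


the image equals g(x) = -6x^3 - (14/3)x^2 + (22/3)x - 8/3

θ f = -6x^3 + (4/3)x^2
∇ f = -6x^2 + (22/3)x - 8/3
(θ + ∇) f = -6x^3 - (14/3)x^2 + (22/3)x - 8/3
S_{-2} f = 16x^3 + (8/3)x^2 - 1
S_{-3} S_{-2} f = -432x^3 + 24x^2 - 1
S_{-3} f = 54x^3 + 6x^2 - 1
S_{-2} S_{-3} f = -432x^3 + 24x^2 - 1
[S_{-3}, S_{-2}] f = 0
((θ + ∇) + [S_{-3}, S_{-2}]) f = -6x^3 - (14/3)x^2 + (22/3)x - 8/3


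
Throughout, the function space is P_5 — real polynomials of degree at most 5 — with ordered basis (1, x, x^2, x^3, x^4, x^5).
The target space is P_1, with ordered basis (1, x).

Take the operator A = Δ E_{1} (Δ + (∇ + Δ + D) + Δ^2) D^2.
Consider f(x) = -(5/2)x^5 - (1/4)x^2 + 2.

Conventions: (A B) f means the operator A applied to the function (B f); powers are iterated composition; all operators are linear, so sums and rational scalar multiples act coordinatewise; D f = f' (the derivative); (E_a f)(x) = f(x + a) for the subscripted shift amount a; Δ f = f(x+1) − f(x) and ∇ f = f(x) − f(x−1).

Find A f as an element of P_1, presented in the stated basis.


g(x) = -1200x - 2250

D f = -(25/2)x^4 - (1/2)x
D D f = -50x^3 - 1/2
Δ D^2 f = -150x^2 - 150x - 50
∇ D^2 f = -150x^2 + 150x - 50
Δ D^2 f = -150x^2 - 150x - 50
D D^2 f = -150x^2
(∇ + Δ + D) D^2 f = -450x^2 - 100
Δ D^2 f = -150x^2 - 150x - 50
Δ Δ D^2 f = -300x - 300
(Δ + (∇ + Δ + D) + Δ^2) D^2 f = -600x^2 - 450x - 450
E_{1} (Δ + (∇ + Δ + D) + Δ^2) D^2 f = -600x^2 - 1650x - 1500
Δ E_{1} (Δ + (∇ + Δ + D) + Δ^2) D^2 f = -1200x - 2250


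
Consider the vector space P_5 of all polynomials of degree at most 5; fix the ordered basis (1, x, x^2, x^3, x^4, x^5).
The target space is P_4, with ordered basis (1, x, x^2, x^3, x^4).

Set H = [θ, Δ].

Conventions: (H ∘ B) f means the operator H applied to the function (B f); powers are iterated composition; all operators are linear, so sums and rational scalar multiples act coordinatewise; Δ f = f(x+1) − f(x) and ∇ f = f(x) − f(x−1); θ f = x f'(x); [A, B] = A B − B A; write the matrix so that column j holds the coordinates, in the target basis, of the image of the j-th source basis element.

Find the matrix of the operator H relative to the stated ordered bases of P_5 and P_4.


image of 1: 0
image of x: -1
image of x^2: -2x - 2
image of x^3: -3x^2 - 6x - 3
image of x^4: -4x^3 - 12x^2 - 12x - 4
image of x^5: -5x^4 - 20x^3 - 30x^2 - 20x - 5
each image's coordinates form column j of the matrix

the matrix is [[0, -1, -2, -3, -4, -5]; [0, 0, -2, -6, -12, -20]; [0, 0, 0, -3, -12, -30]; [0, 0, 0, 0, -4, -20]; [0, 0, 0, 0, 0, -5]] (rows listed top to bottom)


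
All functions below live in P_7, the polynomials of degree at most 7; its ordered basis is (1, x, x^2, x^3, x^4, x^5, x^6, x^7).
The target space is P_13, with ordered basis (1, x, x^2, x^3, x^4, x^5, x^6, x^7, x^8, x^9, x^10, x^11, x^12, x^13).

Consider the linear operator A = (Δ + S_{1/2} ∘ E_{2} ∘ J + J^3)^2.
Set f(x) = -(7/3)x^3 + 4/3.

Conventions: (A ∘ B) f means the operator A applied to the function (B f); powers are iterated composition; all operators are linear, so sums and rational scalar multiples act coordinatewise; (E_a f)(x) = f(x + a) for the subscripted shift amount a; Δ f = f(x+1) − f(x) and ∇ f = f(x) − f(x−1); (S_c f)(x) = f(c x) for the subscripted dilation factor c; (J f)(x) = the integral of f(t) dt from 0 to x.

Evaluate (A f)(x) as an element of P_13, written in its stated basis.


Δ f = -7x^2 - 7x - 7/3
J f = -(7/12)x^4 + (4/3)x
E_{2} J f = -(7/12)x^4 - (14/3)x^3 - 14x^2 - (52/3)x - 20/3
S_{1/2} E_{2} J f = -(7/192)x^4 - (7/12)x^3 - (7/2)x^2 - (26/3)x - 20/3
J f = -(7/12)x^4 + (4/3)x
J J f = -(7/60)x^5 + (2/3)x^2
J J J f = -(7/360)x^6 + (2/9)x^3
(Δ + S_{1/2} ∘ E_{2} ∘ J + J^3) f = -(7/360)x^6 - (7/192)x^4 - (13/36)x^3 - (21/2)x^2 - (47/3)x - 9
Δ (Δ + S_{1/2} ∘ E_{2} ∘ J + J^3) f = -(7/60)x^5 - (7/24)x^4 - (77/144)x^3 - (51/32)x^2 - (5363/240)x - 76561/2880
J (Δ + S_{1/2} ∘ E_{2} ∘ J + J^3) f = -(1/360)x^7 - (7/960)x^5 - (13/144)x^4 - (7/2)x^3 - (47/6)x^2 - 9x
E_{2} J (Δ + S_{1/2} ∘ E_{2} ∘ J + J^3) f = -(1/360)x^7 - (7/180)x^6 - (77/320)x^5 - (271/288)x^4 - (437/72)x^3 - (669/20)x^2 - (1741/20)x - 2381/30
S_{1/2} E_{2} J (Δ + S_{1/2} ∘ E_{2} ∘ J + J^3) f = -(1/46080)x^7 - (7/11520)x^6 - (77/10240)x^5 - (271/4608)x^4 - (437/576)x^3 - (669/80)x^2 - (1741/40)x - 2381/30
J (Δ + S_{1/2} ∘ E_{2} ∘ J + J^3) f = -(1/360)x^7 - (7/960)x^5 - (13/144)x^4 - (7/2)x^3 - (47/6)x^2 - 9x
J J (Δ + S_{1/2} ∘ E_{2} ∘ J + J^3) f = -(1/2880)x^8 - (7/5760)x^6 - (13/720)x^5 - (7/8)x^4 - (47/18)x^3 - (9/2)x^2
J J J (Δ + S_{1/2} ∘ E_{2} ∘ J + J^3) f = -(1/25920)x^9 - (1/5760)x^7 - (13/4320)x^6 - (7/40)x^5 - (47/72)x^4 - (3/2)x^3
(Δ + S_{1/2} ∘ E_{2} ∘ J + J^3) (Δ + S_{1/2} ∘ E_{2} ∘ J + J^3) f = -(1/25920)x^9 - (1/5120)x^7 - (25/6912)x^6 - (9191/30720)x^5 - (1541/1536)x^4 - (1609/576)x^3 - (1593/160)x^2 - (15809/240)x - 305137/2880

the result is g(x) = -(1/25920)x^9 - (1/5120)x^7 - (25/6912)x^6 - (9191/30720)x^5 - (1541/1536)x^4 - (1609/576)x^3 - (1593/160)x^2 - (15809/240)x - 305137/2880


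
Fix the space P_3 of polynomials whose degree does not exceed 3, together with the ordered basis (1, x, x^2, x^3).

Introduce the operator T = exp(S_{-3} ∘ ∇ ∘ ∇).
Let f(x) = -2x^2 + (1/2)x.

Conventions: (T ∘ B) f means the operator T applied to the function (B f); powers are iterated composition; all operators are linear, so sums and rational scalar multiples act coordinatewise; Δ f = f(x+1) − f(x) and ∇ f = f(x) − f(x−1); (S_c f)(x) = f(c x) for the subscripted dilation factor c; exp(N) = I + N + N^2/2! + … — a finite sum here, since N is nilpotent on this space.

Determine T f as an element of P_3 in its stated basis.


g(x) = -2x^2 + (1/2)x - 4

order-1 term: -4
the series for exp(S_{-3} ∘ ∇ ∘ ∇) f terminates at order 1
exp(S_{-3} ∘ ∇ ∘ ∇) f = -2x^2 + (1/2)x - 4


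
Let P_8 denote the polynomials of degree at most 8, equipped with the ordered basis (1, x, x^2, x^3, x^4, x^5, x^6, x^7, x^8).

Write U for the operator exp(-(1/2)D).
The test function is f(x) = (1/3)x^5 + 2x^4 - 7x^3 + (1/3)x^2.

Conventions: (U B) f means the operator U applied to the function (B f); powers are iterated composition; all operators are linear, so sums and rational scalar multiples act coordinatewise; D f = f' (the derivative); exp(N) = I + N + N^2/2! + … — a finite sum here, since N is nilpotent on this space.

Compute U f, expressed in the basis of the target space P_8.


the result is g(x) = (1/3)x^5 + (7/6)x^4 - (61/6)x^3 + (161/12)x^2 - (311/48)x + 103/96

order-1 term: -(5/6)x^4 - 4x^3 + (21/2)x^2 - (1/3)x
order-2 term: (5/6)x^3 + 3x^2 - (21/4)x + 1/12
order-3 term: -(5/12)x^2 - x + 7/8
order-4 term: (5/48)x + 1/8
order-5 term: -1/96
the series for exp(-(1/2)D) f terminates at order 5
exp(-(1/2)D) f = (1/3)x^5 + (7/6)x^4 - (61/6)x^3 + (161/12)x^2 - (311/48)x + 103/96


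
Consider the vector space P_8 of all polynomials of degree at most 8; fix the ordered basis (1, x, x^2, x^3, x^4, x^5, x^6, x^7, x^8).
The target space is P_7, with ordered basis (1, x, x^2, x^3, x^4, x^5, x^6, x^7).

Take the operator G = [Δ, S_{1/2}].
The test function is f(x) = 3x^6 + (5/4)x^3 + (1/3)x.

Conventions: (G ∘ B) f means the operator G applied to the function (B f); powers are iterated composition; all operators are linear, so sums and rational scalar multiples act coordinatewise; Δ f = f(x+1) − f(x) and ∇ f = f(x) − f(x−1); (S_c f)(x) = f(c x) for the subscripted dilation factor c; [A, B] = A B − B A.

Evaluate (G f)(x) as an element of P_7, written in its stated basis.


the image equals g(x) = -(9/32)x^5 - (135/64)x^4 - (105/16)x^3 - (705/64)x^2 - (81/8)x - 809/192

S_{1/2} f = (3/64)x^6 + (5/32)x^3 + (1/6)x
Δ S_{1/2} f = (9/32)x^5 + (45/64)x^4 + (15/16)x^3 + (75/64)x^2 + (3/4)x + 71/192
Δ f = 18x^5 + 45x^4 + 60x^3 + (195/4)x^2 + (87/4)x + 55/12
S_{1/2} Δ f = (9/16)x^5 + (45/16)x^4 + (15/2)x^3 + (195/16)x^2 + (87/8)x + 55/12
[Δ, S_{1/2}] f = -(9/32)x^5 - (135/64)x^4 - (105/16)x^3 - (705/64)x^2 - (81/8)x - 809/192


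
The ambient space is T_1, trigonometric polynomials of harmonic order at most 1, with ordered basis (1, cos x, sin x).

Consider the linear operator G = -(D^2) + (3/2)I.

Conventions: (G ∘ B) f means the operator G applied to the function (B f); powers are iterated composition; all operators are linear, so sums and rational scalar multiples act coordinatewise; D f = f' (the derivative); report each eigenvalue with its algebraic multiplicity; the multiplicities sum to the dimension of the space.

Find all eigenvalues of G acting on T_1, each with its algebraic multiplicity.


λ = 3/2 (multiplicity 1), λ = 5/2 (multiplicity 2)

image of 1: 3/2
image of cos x: (5/2)cos x
image of sin x: (5/2)sin x
the matrix is diagonal; its diagonal is (3/2, 5/2, 5/2)
for a triangular matrix the eigenvalues are the diagonal entries, with algebraic multiplicity their repetition count


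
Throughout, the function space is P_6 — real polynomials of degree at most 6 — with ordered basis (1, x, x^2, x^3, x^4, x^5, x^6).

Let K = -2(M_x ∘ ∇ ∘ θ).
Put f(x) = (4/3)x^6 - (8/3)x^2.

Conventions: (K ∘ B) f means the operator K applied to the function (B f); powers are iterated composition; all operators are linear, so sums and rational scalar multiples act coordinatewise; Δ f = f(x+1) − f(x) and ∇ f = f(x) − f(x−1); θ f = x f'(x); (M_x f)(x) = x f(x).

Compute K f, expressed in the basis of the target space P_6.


the result is g(x) = -96x^6 + 240x^5 - 320x^4 + 240x^3 - (224/3)x^2 + (16/3)x

θ f = 8x^6 - (16/3)x^2
∇ θ f = 48x^5 - 120x^4 + 160x^3 - 120x^2 + (112/3)x - 8/3
M_x ∇ θ f = 48x^6 - 120x^5 + 160x^4 - 120x^3 + (112/3)x^2 - (8/3)x
(-2(M_x ∘ ∇ ∘ θ)) f = -96x^6 + 240x^5 - 320x^4 + 240x^3 - (224/3)x^2 + (16/3)x


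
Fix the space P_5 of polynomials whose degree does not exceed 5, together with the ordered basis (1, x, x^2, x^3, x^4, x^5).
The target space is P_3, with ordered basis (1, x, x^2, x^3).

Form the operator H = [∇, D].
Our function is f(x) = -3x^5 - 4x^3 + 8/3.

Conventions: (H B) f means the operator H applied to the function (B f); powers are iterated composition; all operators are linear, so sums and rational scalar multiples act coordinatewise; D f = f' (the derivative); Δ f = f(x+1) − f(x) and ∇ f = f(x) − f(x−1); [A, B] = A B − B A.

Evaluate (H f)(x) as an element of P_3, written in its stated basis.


g(x) = 0

D f = -15x^4 - 12x^2
∇ D f = -60x^3 + 90x^2 - 84x + 27
∇ f = -15x^4 + 30x^3 - 42x^2 + 27x - 7
D ∇ f = -60x^3 + 90x^2 - 84x + 27
[∇, D] f = 0


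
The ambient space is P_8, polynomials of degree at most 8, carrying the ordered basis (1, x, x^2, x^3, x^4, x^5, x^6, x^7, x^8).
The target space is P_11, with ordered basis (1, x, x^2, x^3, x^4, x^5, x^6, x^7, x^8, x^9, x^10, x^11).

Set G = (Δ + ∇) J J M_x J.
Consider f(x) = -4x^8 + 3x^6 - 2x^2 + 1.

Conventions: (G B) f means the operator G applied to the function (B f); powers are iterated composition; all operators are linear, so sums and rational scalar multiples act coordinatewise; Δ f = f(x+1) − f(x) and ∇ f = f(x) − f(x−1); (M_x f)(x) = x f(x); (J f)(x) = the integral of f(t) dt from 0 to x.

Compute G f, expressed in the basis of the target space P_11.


J f = -(4/9)x^9 + (3/7)x^7 - (2/3)x^3 + x
M_x J f = -(4/9)x^10 + (3/7)x^8 - (2/3)x^4 + x^2
J M_x J f = -(4/99)x^11 + (1/21)x^9 - (2/15)x^5 + (1/3)x^3
J (J M_x J) f = -(1/297)x^12 + (1/210)x^10 - (1/45)x^6 + (1/12)x^4
Δ J (J M_x J) f = -(4/99)x^11 - (2/9)x^10 - (131/189)x^9 - (61/42)x^8 - (44/21)x^7 - (19/9)x^6 - (8/5)x^5 - x^4 - (53/189)x^3 + (10/63)x^2 + (718/3465)x + 2599/41580
∇ J (J M_x J) f = -(4/99)x^11 + (2/9)x^10 - (131/189)x^9 + (61/42)x^8 - (44/21)x^7 + (19/9)x^6 - (8/5)x^5 + x^4 - (53/189)x^3 - (10/63)x^2 + (718/3465)x - 2599/41580
(Δ + ∇) J (J M_x J) f = -(8/99)x^11 - (262/189)x^9 - (88/21)x^7 - (16/5)x^5 - (106/189)x^3 + (1436/3465)x

g(x) = -(8/99)x^11 - (262/189)x^9 - (88/21)x^7 - (16/5)x^5 - (106/189)x^3 + (1436/3465)x


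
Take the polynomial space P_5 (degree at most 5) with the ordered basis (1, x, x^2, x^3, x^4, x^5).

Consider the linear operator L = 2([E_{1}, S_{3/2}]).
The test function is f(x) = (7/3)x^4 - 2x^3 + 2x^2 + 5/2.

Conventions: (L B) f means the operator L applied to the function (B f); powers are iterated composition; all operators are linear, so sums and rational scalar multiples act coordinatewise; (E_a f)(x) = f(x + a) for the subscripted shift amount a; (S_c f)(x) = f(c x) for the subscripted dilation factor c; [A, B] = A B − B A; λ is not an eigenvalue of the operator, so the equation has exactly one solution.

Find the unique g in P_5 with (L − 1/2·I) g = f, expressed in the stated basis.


g(x) = -(14/3)x^4 - 122x^3 - 1966x^2 - 14807x - 244103/6

write g with unknown coordinates in the stated basis and equate coefficients in (L − 1/2·I) g = f
solving from the highest basis element down gives g = -(14/3)x^4 - 122x^3 - 1966x^2 - 14807x - 244103/6
check: L g = -63x^3 - 981x^2 - (14807/2)x - 244073/12
so L g − 1/2·g = (7/3)x^4 - 2x^3 + 2x^2 + 5/2 = f ✓


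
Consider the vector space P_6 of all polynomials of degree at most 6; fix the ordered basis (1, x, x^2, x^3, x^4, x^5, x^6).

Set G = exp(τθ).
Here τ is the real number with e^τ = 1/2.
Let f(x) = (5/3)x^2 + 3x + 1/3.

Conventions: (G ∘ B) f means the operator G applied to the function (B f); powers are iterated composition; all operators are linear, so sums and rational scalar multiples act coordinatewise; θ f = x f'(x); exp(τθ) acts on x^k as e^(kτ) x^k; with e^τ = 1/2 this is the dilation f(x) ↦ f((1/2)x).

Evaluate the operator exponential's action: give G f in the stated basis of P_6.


exp(τθ) x^k = e^(kτ) x^k; with e^τ = 1/2 this sends x^k to (1/2)^k x^k
x ↦ 1/2 x
x^2 ↦ 1/4 x^2
applying this coordinatewise to f: exp(τθ) f = (5/12)x^2 + (3/2)x + 1/3

the result is g(x) = (5/12)x^2 + (3/2)x + 1/3


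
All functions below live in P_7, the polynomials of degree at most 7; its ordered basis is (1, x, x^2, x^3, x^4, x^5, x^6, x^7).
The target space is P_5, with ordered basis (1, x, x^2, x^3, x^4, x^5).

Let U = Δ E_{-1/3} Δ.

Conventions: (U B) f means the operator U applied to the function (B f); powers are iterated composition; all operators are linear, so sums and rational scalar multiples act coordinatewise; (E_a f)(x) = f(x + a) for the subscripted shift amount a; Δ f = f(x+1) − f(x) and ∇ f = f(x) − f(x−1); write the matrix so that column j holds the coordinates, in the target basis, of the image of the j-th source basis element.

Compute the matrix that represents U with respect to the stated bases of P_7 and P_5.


the matrix is [[0, 0, 2, 4, 22/3, 340/27, 574/27, 2884/81]; [0, 0, 0, 6, 16, 110/3, 680/9, 4018/27]; [0, 0, 0, 0, 12, 40, 110, 2380/9]; [0, 0, 0, 0, 0, 20, 80, 770/3]; [0, 0, 0, 0, 0, 0, 30, 140]; [0, 0, 0, 0, 0, 0, 0, 42]] (rows listed top to bottom)

image of 1: 0
image of x: 0
image of x^2: 2
image of x^3: 6x + 4
image of x^4: 12x^2 + 16x + 22/3
image of x^5: 20x^3 + 40x^2 + (110/3)x + 340/27
image of x^6: 30x^4 + 80x^3 + 110x^2 + (680/9)x + 574/27
image of x^7: 42x^5 + 140x^4 + (770/3)x^3 + (2380/9)x^2 + (4018/27)x + 2884/81
each image's coordinates form column j of the matrix


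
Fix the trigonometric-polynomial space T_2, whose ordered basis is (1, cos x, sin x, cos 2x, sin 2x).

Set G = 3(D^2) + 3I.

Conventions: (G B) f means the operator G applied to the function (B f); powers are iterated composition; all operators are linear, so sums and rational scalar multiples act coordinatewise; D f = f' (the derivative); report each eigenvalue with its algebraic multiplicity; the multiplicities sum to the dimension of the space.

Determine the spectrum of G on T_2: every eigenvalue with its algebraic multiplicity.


λ = -9 (multiplicity 2), λ = 0 (multiplicity 2), λ = 3 (multiplicity 1)

image of 1: 3
image of cos x: 0
image of sin x: 0
image of cos 2x: -9cos 2x
image of sin 2x: -9sin 2x
the matrix is diagonal; its diagonal is (3, 0, 0, -9, -9)
for a triangular matrix the eigenvalues are the diagonal entries, with algebraic multiplicity their repetition count


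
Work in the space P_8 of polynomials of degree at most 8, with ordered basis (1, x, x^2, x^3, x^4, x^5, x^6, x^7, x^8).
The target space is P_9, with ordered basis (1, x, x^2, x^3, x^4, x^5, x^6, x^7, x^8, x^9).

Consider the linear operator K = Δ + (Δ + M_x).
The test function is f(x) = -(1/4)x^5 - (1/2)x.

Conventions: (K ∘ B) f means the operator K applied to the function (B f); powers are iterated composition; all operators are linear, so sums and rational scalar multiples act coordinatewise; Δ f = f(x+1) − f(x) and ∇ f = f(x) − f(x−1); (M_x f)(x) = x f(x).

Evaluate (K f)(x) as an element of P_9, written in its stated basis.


Δ f = -(5/4)x^4 - (5/2)x^3 - (5/2)x^2 - (5/4)x - 3/4
Δ f = -(5/4)x^4 - (5/2)x^3 - (5/2)x^2 - (5/4)x - 3/4
M_x f = -(1/4)x^6 - (1/2)x^2
(Δ + M_x) f = -(1/4)x^6 - (5/4)x^4 - (5/2)x^3 - 3x^2 - (5/4)x - 3/4
(Δ + (Δ + M_x)) f = -(1/4)x^6 - (5/2)x^4 - 5x^3 - (11/2)x^2 - (5/2)x - 3/2

the result is g(x) = -(1/4)x^6 - (5/2)x^4 - 5x^3 - (11/2)x^2 - (5/2)x - 3/2


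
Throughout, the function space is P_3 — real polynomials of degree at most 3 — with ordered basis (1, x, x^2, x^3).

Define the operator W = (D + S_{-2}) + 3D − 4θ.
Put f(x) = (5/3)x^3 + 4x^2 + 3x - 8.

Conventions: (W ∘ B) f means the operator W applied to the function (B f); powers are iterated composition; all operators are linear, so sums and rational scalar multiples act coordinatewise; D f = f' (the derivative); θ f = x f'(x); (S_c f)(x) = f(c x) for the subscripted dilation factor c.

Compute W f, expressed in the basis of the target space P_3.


D f = 5x^2 + 8x + 3
S_{-2} f = -(40/3)x^3 + 16x^2 - 6x - 8
(D + S_{-2}) f = -(40/3)x^3 + 21x^2 + 2x - 5
D f = 5x^2 + 8x + 3
(3D) f = 15x^2 + 24x + 9
θ f = 5x^3 + 8x^2 + 3x
(-4θ) f = -20x^3 - 32x^2 - 12x
((D + S_{-2}) + 3D − 4θ) f = -(100/3)x^3 + 4x^2 + 14x + 4

g(x) = -(100/3)x^3 + 4x^2 + 14x + 4


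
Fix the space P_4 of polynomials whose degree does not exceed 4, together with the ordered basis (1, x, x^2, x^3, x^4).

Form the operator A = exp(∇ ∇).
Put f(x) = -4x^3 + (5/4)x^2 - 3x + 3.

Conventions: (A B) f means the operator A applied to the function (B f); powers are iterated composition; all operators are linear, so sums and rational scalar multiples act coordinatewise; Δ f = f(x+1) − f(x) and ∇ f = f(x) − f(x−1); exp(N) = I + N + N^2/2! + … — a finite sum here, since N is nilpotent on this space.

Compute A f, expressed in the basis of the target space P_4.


the result is g(x) = -4x^3 + (5/4)x^2 - 27x + 59/2

order-1 term: -24x + 53/2
the series for exp(∇ ∇) f terminates at order 1
exp(∇ ∇) f = -4x^3 + (5/4)x^2 - 27x + 59/2


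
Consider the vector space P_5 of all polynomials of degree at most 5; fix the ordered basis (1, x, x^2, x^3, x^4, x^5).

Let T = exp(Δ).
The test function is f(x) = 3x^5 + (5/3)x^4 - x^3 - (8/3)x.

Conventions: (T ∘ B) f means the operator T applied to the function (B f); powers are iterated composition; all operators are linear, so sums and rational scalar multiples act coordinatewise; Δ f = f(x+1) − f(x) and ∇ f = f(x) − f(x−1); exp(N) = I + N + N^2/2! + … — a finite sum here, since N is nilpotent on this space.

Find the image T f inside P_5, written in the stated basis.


the result is g(x) = 3x^5 + (50/3)x^4 + (197/3)x^3 + 167x^2 + (749/3)x + 520/3

order-1 term: 15x^4 + (110/3)x^3 + 37x^2 + (56/3)x + 1
order-2 term: 30x^3 + 100x^2 + 122x + 161/3
order-3 term: 30x^2 + (290/3)x + 84
order-4 term: 15x + 95/3
order-5 term: 3
the series for exp(Δ) f terminates at order 5
exp(Δ) f = 3x^5 + (50/3)x^4 + (197/3)x^3 + 167x^2 + (749/3)x + 520/3


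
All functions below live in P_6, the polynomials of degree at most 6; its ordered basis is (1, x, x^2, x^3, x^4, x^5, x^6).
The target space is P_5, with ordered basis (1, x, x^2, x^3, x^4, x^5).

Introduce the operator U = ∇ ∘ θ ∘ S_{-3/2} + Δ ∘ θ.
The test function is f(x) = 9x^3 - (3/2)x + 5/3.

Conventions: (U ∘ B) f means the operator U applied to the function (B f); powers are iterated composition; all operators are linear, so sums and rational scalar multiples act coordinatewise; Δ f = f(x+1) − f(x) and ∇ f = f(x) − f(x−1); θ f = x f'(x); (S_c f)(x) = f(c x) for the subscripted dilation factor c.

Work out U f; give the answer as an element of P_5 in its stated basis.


the result is g(x) = -(1539/8)x^2 + (2835/8)x - 507/8

S_{-3/2} f = -(243/8)x^3 + (9/4)x + 5/3
θ S_{-3/2} f = -(729/8)x^3 + (9/4)x
∇ (θ ∘ S_{-3/2}) f = -(2187/8)x^2 + (2187/8)x - 711/8
θ f = 27x^3 - (3/2)x
Δ θ f = 81x^2 + 81x + 51/2
(∇ ∘ θ ∘ S_{-3/2} + Δ ∘ θ) f = -(1539/8)x^2 + (2835/8)x - 507/8


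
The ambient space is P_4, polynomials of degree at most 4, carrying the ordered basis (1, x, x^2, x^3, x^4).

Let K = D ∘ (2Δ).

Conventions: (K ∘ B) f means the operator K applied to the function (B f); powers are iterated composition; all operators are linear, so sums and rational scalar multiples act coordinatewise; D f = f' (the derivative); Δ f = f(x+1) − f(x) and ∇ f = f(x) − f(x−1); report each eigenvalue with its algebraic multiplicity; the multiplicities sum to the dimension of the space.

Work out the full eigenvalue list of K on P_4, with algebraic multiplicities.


λ = 0 (multiplicity 5)

image of 1: 0
image of x: 0
image of x^2: 4
image of x^3: 12x + 6
image of x^4: 24x^2 + 24x + 8
the matrix is upper triangular; its diagonal is (0, 0, 0, 0, 0)
for a triangular matrix the eigenvalues are the diagonal entries, with algebraic multiplicity their repetition count


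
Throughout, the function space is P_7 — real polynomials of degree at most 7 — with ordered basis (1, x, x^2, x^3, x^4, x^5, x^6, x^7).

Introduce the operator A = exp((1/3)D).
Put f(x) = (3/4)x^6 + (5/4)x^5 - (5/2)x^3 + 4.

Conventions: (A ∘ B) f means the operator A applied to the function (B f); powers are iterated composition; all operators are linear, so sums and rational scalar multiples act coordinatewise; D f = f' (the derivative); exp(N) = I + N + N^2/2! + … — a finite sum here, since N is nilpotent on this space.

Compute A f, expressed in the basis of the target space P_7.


the image equals g(x) = (3/4)x^6 + (11/4)x^5 + (10/3)x^4 - (5/9)x^3 - (205/108)x^2 - (239/324)x + 317/81

order-1 term: (3/2)x^5 + (25/12)x^4 - (5/2)x^2
order-2 term: (5/4)x^4 + (25/18)x^3 - (5/6)x
order-3 term: (5/9)x^3 + (25/54)x^2 - 5/54
order-4 term: (5/36)x^2 + (25/324)x
order-5 term: (1/54)x + 5/972
order-6 term: 1/972
the series for exp((1/3)D) f terminates at order 6
exp((1/3)D) f = (3/4)x^6 + (11/4)x^5 + (10/3)x^4 - (5/9)x^3 - (205/108)x^2 - (239/324)x + 317/81


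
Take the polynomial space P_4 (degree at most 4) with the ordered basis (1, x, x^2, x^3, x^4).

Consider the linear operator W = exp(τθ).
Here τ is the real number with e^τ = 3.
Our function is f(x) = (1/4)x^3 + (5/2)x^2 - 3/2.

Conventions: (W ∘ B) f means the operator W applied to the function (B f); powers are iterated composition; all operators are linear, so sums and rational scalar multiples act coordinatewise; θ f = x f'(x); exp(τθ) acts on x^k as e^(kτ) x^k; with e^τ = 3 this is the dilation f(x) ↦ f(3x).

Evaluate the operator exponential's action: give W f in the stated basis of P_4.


the result is g(x) = (27/4)x^3 + (45/2)x^2 - 3/2

exp(τθ) x^k = e^(kτ) x^k; with e^τ = 3 this sends x^k to 3^k x^k
x^2 ↦ 9 x^2
x^3 ↦ 27 x^3
applying this coordinatewise to f: exp(τθ) f = (27/4)x^3 + (45/2)x^2 - 3/2


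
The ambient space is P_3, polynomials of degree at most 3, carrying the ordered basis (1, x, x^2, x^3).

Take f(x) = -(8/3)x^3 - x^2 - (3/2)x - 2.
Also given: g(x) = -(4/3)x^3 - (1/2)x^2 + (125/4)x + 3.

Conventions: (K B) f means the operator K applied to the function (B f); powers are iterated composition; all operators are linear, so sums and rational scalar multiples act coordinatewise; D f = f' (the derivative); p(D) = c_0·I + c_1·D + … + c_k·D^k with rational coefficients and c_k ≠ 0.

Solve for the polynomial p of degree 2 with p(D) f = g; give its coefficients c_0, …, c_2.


D^0 f = -(8/3)x^3 - x^2 - (3/2)x - 2
D^1 f = -8x^2 - 2x - 3/2
D^2 f = -16x - 2
matching coefficients of g against c_0 f + c_1 Df + … from the top degree down determines the c_i
solution: c_0 = 1/2, c_1 = 0, c_2 = -2

c_0 = 1/2, c_1 = 0, c_2 = -2


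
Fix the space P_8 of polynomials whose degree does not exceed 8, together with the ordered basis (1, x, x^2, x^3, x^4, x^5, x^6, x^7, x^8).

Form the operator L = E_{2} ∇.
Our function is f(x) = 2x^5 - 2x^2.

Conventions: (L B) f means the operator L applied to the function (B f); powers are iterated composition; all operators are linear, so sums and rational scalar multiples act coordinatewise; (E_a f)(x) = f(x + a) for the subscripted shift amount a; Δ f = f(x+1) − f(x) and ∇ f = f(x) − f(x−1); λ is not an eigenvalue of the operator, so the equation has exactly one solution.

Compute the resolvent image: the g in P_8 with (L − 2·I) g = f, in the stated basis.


write g with unknown coordinates in the stated basis and equate coefficients in (L − 2·I) g = f
solving from the highest basis element down gives g = -x^5 - (5/2)x^4 - 20x^3 - (173/2)x^2 - 249x - 717/2
check: L g = -5x^4 - 40x^3 - 175x^2 - 498x - 717
so L g − 2·g = 2x^5 - 2x^2 = f ✓

the result is g(x) = -x^5 - (5/2)x^4 - 20x^3 - (173/2)x^2 - 249x - 717/2
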